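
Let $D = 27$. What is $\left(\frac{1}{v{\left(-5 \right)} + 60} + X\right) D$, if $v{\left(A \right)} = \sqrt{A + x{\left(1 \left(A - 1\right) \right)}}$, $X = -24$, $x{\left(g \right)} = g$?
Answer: $\frac{27 \left(- 24 \sqrt{11} + 1439 i\right)}{\sqrt{11} - 60 i} \approx -647.55 - 0.024799 i$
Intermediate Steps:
$v{\left(A \right)} = \sqrt{-1 + 2 A}$ ($v{\left(A \right)} = \sqrt{A + 1 \left(A - 1\right)} = \sqrt{A + 1 \left(-1 + A\right)} = \sqrt{A + \left(-1 + A\right)} = \sqrt{-1 + 2 A}$)
$\left(\frac{1}{v{\left(-5 \right)} + 60} + X\right) D = \left(\frac{1}{\sqrt{-1 + 2 \left(-5\right)} + 60} - 24\right) 27 = \left(\frac{1}{\sqrt{-1 - 10} + 60} - 24\right) 27 = \left(\frac{1}{\sqrt{-11} + 60} - 24\right) 27 = \left(\frac{1}{i \sqrt{11} + 60} - 24\right) 27 = \left(\frac{1}{60 + i \sqrt{11}} - 24\right) 27 = \left(-24 + \frac{1}{60 + i \sqrt{11}}\right) 27 = -648 + \frac{27}{60 + i \sqrt{11}}$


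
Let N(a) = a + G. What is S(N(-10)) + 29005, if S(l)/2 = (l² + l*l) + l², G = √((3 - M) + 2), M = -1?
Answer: 29641 - 120*√6 ≈ 29347.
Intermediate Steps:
G = √6 (G = √((3 - 1*(-1)) + 2) = √((3 + 1) + 2) = √(4 + 2) = √6 ≈ 2.4495)
N(a) = a + √6
S(l) = 6*l² (S(l) = 2*((l² + l*l) + l²) = 2*((l² + l²) + l²) = 2*(2*l² + l²) = 2*(3*l²) = 6*l²)
S(N(-10)) + 29005 = 6*(-10 + √6)² + 29005 = 29005 + 6*(-10 + √6)²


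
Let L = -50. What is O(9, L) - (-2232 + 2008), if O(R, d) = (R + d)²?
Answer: 1905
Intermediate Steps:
O(9, L) - (-2232 + 2008) = (9 - 50)² - (-2232 + 2008) = (-41)² - 1*(-224) = 1681 + 224 = 1905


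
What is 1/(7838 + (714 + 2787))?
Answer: 1/11339 ≈ 8.8191e-5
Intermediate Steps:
1/(7838 + (714 + 2787)) = 1/(7838 + 3501) = 1/11339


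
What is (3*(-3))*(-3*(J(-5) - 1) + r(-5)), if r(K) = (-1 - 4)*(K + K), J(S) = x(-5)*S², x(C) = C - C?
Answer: -477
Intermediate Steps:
x(C) = 0
J(S) = 0 (J(S) = 0*S² = 0)
r(K) = -10*K
(3*(-3))*(-3*(J(-5) - 1) + r(-5)) = (3*(-3))*(-3*(0 - 1) - 10*(-5)) = -9*(-3*(-1) + 50) = -9*(3 + 50) = -9*53 = -477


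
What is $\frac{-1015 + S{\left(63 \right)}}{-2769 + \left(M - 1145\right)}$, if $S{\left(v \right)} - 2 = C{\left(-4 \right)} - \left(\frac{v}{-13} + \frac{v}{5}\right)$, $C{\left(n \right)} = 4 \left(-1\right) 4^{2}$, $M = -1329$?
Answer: $\frac{70509}{340795} \approx 0.2069$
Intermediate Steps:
$C{\left(n \right)} = -64$ ($C{\left(n \right)} = \left(-4\right) 16 = -64$)
$S{\left(v \right)} = -62 - \frac{8 v}{65}$ ($S{\left(v \right)} = 2 - \left(64 + \frac{v}{-13} + \frac{v}{5}\right) = 2 - \left(64 + v \left(- \frac{1}{13}\right) + v \frac{1}{5}\right) = 2 - \left(64 + \frac{8 v}{65}\right) = -62 - \frac{8 v}{65}$)
$\frac{-1015 + S{\left(63 \right)}}{-2769 + \left(M - 1145\right)} = \frac{-1015 - \frac{4534}{65}}{-2769 - 2474} = \frac{-1015 - \frac{4534}{65}}{-5243} = \left(- \frac{70509}{65}\right) \left(- \frac{1}{5243}\right) = \frac{70509}{340795}$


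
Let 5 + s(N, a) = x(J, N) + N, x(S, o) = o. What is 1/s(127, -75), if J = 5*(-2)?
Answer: 1/249 ≈ 0.0040161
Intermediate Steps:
J = -10
s(N, a) = -5 + 2*N (s(N, a) = -5 + (N + N) = -5 + 2*N)
1/s(127, -75) = 1/(-5 + 2*127) = 1/(-5 + 254) = 1/249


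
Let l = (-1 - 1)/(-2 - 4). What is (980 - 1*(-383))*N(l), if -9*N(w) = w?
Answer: -1363/27 ≈ -50.482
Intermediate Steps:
l = ⅓ (l = -2/(-6) = -2*(-⅙) = ⅓ ≈ 0.33333)
N(w) = -w/9
(980 - 1*(-383))*N(l) = (980 - 1*(-383))*(-⅑*⅓) = (980 + 383)*(-1/27) = 1363*(-1/27) = -1363/27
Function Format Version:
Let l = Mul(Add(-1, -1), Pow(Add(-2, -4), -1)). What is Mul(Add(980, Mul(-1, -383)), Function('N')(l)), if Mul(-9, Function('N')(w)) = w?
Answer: Rational(-1363, 27) ≈ -50.482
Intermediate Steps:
l = Rational(1, 3) (l = Mul(-2, Pow(-6, -1)) = Mul(-2, Rational(-1, 6)) = Rational(1, 3) ≈ 0.33333)
Function('N')(w) = Mul(Rational(-1, 9), w)
Mul(Add(980, Mul(-1, -383)), Function('N')(l)) = Mul(Add(980, Mul(-1, -383)), Mul(Rational(-1, 9), Rational(1, 3))) = Mul(Add(980, 383), Rational(-1, 27)) = Mul(1363, Rational(-1, 27)) = Rational(-1363, 27)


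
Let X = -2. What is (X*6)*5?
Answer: -60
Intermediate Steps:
(X*6)*5 = -2*6*5 = -12*5 = -60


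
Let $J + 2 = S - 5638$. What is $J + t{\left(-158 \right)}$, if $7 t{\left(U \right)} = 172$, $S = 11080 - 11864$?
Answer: $- \frac{44796}{7} \approx -6399.4$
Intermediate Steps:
$S = -784$ ($S = 11080 - 11864 = -784$)
$t{\left(U \right)} = \frac{172}{7}$ ($t{\left(U \right)} = \frac{1}{7} \cdot 172 = \frac{172}{7}$)
$J = -6424$ ($J = -2 - 6422 = -6424$)
$J + t{\left(-158 \right)} = -6424 + \frac{172}{7} = - \frac{44796}{7}$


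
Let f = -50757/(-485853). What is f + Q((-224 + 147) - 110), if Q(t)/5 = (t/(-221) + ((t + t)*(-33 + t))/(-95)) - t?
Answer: -135654076157/40001897 ≈ -3391.2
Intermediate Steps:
f = 16919/161951 (f = -50757*(-1/485853) = 16919/161951 ≈ 0.10447)
Q(t) = -1110*t/221 - 2*t*(-33 + t)/19 (Q(t) = 5*((t/(-221) + ((t + t)*(-33 + t))/(-95)) - t) = 5*((t*(-1/221) + ((2*t)*(-33 + t))*(-1/95)) - t) = 5*((-t/221 + (2*t*(-33 + t))*(-1/95)) - t) = 5*((-t/221 - 2*t*(-33 + t)/95) - t) = 5*(-222*t/221 - 2*t*(-33 + t)/95) = -1110*t/221 - 2*t*(-33 + t)/19)
f + Q((-224 + 147) - 110) = 16919/161951 - 2*((-224 + 147) - 110)*(3252 + 221*((-224 + 147) - 110))/4199 = 16919/161951 - 2*(-77 - 110)*(3252 + 221*(-77 - 110))/4199 = 16919/161951 - 2/4199*(-187)*(3252 + 221*(-187)) = 16919/161951 - 2/4199*(-187)*(3252 - 41327) = 16919/161951 - 2/4199*(-187)*(-38075) = 16919/161951 - 837650/247 = -135654076157/40001897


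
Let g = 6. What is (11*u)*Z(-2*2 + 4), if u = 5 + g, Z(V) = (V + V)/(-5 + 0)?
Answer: 0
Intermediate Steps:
Z(V) = -2*V/5 (Z(V) = (2*V)/(-5) = (2*V)*(-⅕) = -2*V/5)
u = 11 (u = 5 + 6 = 11)
(11*u)*Z(-2*2 + 4) = (11*11)*(-2*(-2*2 + 4)/5) = 121*(-2*(-4 + 4)/5) = 121*(-⅖*0) = 121*0 = 0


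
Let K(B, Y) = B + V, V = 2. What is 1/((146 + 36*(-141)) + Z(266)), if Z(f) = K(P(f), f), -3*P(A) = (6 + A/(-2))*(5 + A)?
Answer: 3/19633 ≈ 0.00015280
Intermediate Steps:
P(A) = -(5 + A)*(6 - A/2)/3 (P(A) = -(6 + A/(-2))*(5 + A)/3 = -(6 + A*(-½))*(5 + A)/3 = -(6 - A/2)*(5 + A)/3 = -(5 + A)*(6 - A/2)/3)
K(B, Y) = 2 + B (K(B, Y) = B + 2 = 2 + B)
Z(f) = -8 - 7*f/6 + f²/6 (Z(f) = 2 + (-10 - 7*f/6 + f²/6) = -8 - 7*f/6 + f²/6)
1/((146 + 36*(-141)) + Z(266)) = 1/((146 + 36*(-141)) + (-8 - 7/6*266 + (⅙)*266²)) = 1/((146 - 5076) + (-8 - 931/3 + (⅙)*70756)) = 1/(-4930 + (-8 - 931/3 + 35378/3)) = 1/(-4930 + 34423/3) = 1/(19633/3) = 3/19633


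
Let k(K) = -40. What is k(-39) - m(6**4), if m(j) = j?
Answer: -1336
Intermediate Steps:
k(-39) - m(6**4) = -40 - 1*6**4 = -40 - 1*1296 = -40 - 1296 = -1336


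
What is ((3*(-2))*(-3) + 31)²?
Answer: 2401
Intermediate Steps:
((3*(-2))*(-3) + 31)² = (-6*(-3) + 31)² = (18 + 31)² = 49² = 2401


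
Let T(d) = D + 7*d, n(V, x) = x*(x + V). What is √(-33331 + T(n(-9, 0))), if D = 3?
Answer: 4*I*√2083 ≈ 182.56*I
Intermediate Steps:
n(V, x) = x*(V + x)
T(d) = 3 + 7*d
√(-33331 + T(n(-9, 0))) = √(-33331 + (3 + 7*(0*(-9 + 0)))) = √(-33331 + (3 + 7*(0*(-9)))) = √(-33331 + (3 + 7*0)) = √(-33331 + (3 + 0)) = √(-33331 + 3) = √(-33328) = 4*I*√2083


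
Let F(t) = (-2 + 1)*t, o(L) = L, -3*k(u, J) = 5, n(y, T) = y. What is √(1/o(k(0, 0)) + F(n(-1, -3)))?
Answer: √10/5 ≈ 0.63246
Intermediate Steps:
k(u, J) = -5/3 (k(u, J) = -⅓*5 = -5/3)
F(t) = -t
√(1/o(k(0, 0)) + F(n(-1, -3))) = √(1/(-5/3) - 1*(-1)) = √(-⅗ + 1) = √(⅖) = √10/5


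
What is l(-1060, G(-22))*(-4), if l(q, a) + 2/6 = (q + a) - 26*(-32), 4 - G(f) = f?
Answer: 2428/3 ≈ 809.33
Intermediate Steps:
G(f) = 4 - f
l(q, a) = 2495/3 + a + q (l(q, a) = -⅓ + ((q + a) - 26*(-32)) = -⅓ + ((a + q) + 832) = -⅓ + (832 + a + q) = 2495/3 + a + q)
l(-1060, G(-22))*(-4) = (2495/3 + (4 - 1*(-22)) - 1060)*(-4) = (2495/3 + (4 + 22) - 1060)*(-4) = (2495/3 + 26 - 1060)*(-4) = -607/3*(-4) = 2428/3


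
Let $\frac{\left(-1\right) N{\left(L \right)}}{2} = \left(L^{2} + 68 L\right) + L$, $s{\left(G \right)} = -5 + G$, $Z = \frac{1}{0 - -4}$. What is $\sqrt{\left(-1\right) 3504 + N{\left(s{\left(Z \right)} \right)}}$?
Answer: $\frac{i \sqrt{46298}}{4} \approx 53.792 i$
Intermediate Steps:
$Z = \frac{1}{4}$ ($Z = \frac{1}{0 + 4} = \frac{1}{4} \approx 0.25$)
$N{\left(L \right)} = - 138 L - 2 L^{2}$ ($N{\left(L \right)} = - 2 \left(\left(L^{2} + 68 L\right) + L\right) = - 2 \left(L^{2} + 69 L\right) = - 138 L - 2 L^{2}$)
$\sqrt{\left(-1\right) 3504 + N{\left(s{\left(Z \right)} \right)}} = \sqrt{\left(-1\right) 3504 - 2 \left(-5 + \frac{1}{4}\right) \left(69 + \left(-5 + \frac{1}{4}\right)\right)} = \sqrt{-3504 - - \frac{19 \left(69 - \frac{19}{4}\right)}{2}} = \sqrt{-3504 - \left(- \frac{19}{2}\right) \frac{257}{4}} = \sqrt{-3504 + \frac{4883}{8}} = \sqrt{- \frac{23149}{8}} = \frac{i \sqrt{46298}}{4}$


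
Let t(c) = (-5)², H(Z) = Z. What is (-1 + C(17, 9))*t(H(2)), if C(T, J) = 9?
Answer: 200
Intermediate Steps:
t(c) = 25
(-1 + C(17, 9))*t(H(2)) = (-1 + 9)*25 = 8*25 = 200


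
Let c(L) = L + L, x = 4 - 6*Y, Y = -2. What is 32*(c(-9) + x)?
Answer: -64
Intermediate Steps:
x = 16 (x = 4 - 6*(-2) = 4 + 12 = 16)
c(L) = 2*L
32*(c(-9) + x) = 32*(2*(-9) + 16) = 32*(-18 + 16) = 32*(-2) = -64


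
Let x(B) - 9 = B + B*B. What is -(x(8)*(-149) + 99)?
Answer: 11970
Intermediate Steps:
x(B) = 9 + B + B² (x(B) = 9 + (B + B*B) = 9 + (B + B²) = 9 + B + B²)
-(x(8)*(-149) + 99) = -((9 + 8 + 8²)*(-149) + 99) = -((9 + 8 + 64)*(-149) + 99) = -(81*(-149) + 99) = -(-12069 + 99) = -1*(-11970) = 11970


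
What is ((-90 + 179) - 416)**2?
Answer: 106929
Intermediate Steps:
((-90 + 179) - 416)**2 = (89 - 416)**2 = (-327)**2 = 106929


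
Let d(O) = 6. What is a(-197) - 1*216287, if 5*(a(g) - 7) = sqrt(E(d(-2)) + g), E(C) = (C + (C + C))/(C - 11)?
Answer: -216280 + I*sqrt(5015)/25 ≈ -2.1628e+5 + 2.8327*I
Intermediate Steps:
E(C) = 3*C/(-11 + C) (E(C) = (C + 2*C)/(-11 + C) = (3*C)/(-11 + C) = 3*C/(-11 + C))
a(g) = 7 + sqrt(-18/5 + g)/5 (a(g) = 7 + sqrt(3*6/(-11 + 6) + g)/5 = 7 + sqrt(3*6/(-5) + g)/5 = 7 + sqrt(3*6*(-1/5) + g)/5 = 7 + sqrt(-18/5 + g)/5)
a(-197) - 1*216287 = (7 + sqrt(-90 + 25*(-197))/25) - 1*216287 = (7 + sqrt(-90 - 4925)/25) - 216287 = (7 + sqrt(-5015)/25) - 216287 = (7 + (I*sqrt(5015))/25) - 216287 = (7 + I*sqrt(5015)/25) - 216287 = -216280 + I*sqrt(5015)/25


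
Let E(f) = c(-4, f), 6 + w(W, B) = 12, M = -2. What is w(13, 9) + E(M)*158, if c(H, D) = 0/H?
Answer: 6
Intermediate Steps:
w(W, B) = 6 (w(W, B) = -6 + 12 = 6)
c(H, D) = 0
E(f) = 0
w(13, 9) + E(M)*158 = 6 + 0*158 = 6 + 0 = 6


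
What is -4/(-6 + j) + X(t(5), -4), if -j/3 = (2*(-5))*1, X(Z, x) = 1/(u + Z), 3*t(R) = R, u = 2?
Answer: 7/66 ≈ 0.10606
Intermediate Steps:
t(R) = R/3
X(Z, x) = 1/(2 + Z)
j = 30 (j = -3*2*(-5) = -(-30) = -3*(-10) = 30)
-4/(-6 + j) + X(t(5), -4) = -4/(-6 + 30) + 1/(2 + (1/3)*5) = -4/24 + 1/(2 + 5/3) = (1/24)*(-4) + 1/(11/3) = -1/6 + 3/11 = 7/66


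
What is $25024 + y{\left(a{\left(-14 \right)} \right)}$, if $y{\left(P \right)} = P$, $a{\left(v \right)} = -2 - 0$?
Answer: $25022$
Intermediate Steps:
$a{\left(v \right)} = -2$ ($a{\left(v \right)} = -2 + 0 = -2$)
$25024 + y{\left(a{\left(-14 \right)} \right)} = 25024 - 2 = 25022$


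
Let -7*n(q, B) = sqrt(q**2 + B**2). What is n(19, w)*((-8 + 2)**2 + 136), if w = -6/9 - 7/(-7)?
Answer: -860*sqrt(130)/21 ≈ -466.93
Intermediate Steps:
w = 1/3 (w = -6*1/9 - 7*(-1/7) = -2/3 + 1 = 1/3 ≈ 0.33333)
n(q, B) = -sqrt(B**2 + q**2)/7 (n(q, B) = -sqrt(q**2 + B**2)/7 = -sqrt(B**2 + q**2)/7)
n(19, w)*((-8 + 2)**2 + 136) = (-sqrt((1/3)**2 + 19**2)/7)*((-8 + 2)**2 + 136) = (-sqrt(1/9 + 361)/7)*((-6)**2 + 136) = (-5*sqrt(130)/21)*(36 + 136) = -5*sqrt(130)/21*172 = -860*sqrt(130)/21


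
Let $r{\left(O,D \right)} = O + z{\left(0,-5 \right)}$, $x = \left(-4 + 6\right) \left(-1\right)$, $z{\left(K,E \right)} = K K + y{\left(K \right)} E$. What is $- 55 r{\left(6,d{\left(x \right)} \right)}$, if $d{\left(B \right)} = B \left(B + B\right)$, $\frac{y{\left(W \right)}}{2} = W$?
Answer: $-330$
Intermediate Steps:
$y{\left(W \right)} = 2 W$
$z{\left(K,E \right)} = K^{2} + 2 E K$ ($z{\left(K,E \right)} = K K + 2 K E = K^{2} + 2 E K$)
$x = -2$ ($x = 2 \left(-1\right) = -2$)
$d{\left(B \right)} = 2 B^{2}$ ($d{\left(B \right)} = B 2 B = 2 B^{2}$)
$r{\left(O,D \right)} = O$ ($r{\left(O,D \right)} = O + 0 \left(0 + 2 \left(-5\right)\right) = O + 0 \left(0 - 10\right) = O + 0 \left(-10\right) = O + 0 = O$)
$- 55 r{\left(6,d{\left(x \right)} \right)} = \left(-55\right) 6 = -330$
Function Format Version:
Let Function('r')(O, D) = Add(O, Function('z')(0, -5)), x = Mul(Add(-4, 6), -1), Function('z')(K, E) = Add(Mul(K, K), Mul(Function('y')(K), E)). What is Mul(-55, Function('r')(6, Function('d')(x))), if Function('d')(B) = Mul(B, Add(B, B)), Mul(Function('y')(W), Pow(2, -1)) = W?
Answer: -330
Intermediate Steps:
Function('y')(W) = Mul(2, W)
Function('z')(K, E) = Add(Pow(K, 2), Mul(2, E, K)) (Function('z')(K, E) = Add(Mul(K, K), Mul(Mul(2, K), E)) = Add(Pow(K, 2), Mul(2, E, K)))
x = -2 (x = Mul(2, -1) = -2)
Function('d')(B) = Mul(2, Pow(B, 2)) (Function('d')(B) = Mul(B, Mul(2, B)) = Mul(2, Pow(B, 2)))
Function('r')(O, D) = O (Function('r')(O, D) = Add(O, Mul(0, Add(0, Mul(2, -5)))) = Add(O, Mul(0, Add(0, -10))) = Add(O, Mul(0, -10)) = Add(O, 0) = O)
Mul(-55, Function('r')(6, Function('d')(x))) = Mul(-55, 6) = -330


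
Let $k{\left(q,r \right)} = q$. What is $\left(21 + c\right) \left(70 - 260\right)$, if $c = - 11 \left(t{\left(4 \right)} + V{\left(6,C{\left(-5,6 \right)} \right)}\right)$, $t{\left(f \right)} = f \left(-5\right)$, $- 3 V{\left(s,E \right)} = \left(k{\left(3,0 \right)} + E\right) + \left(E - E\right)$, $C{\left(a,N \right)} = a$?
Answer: $- \frac{133190}{3} \approx -44397.0$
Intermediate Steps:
$V{\left(s,E \right)} = -1 - \frac{E}{3}$ ($V{\left(s,E \right)} = - \frac{\left(3 + E\right) + \left(E - E\right)}{3} = - \frac{\left(3 + E\right) + 0}{3} = - \frac{3 + E}{3} = -1 - \frac{E}{3}$)
$t{\left(f \right)} = - 5 f$
$c = \frac{638}{3}$ ($c = - 11 \left(\left(-5\right) 4 - - \frac{2}{3}\right) = - 11 \left(-20 + \left(-1 + \frac{5}{3}\right)\right) = - 11 \left(-20 + \frac{2}{3}\right) = \left(-11\right) \left(- \frac{58}{3}\right) = \frac{638}{3} \approx 212.67$)
$\left(21 + c\right) \left(70 - 260\right) = \left(21 + \frac{638}{3}\right) \left(70 - 260\right) = \frac{701}{3} \left(-190\right) = - \frac{133190}{3}$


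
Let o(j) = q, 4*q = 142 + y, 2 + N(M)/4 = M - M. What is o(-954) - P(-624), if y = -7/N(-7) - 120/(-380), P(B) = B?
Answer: 401157/608 ≈ 659.80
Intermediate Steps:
N(M) = -8 (N(M) = -8 + 4*(M - M) = -8 + 4*0 = -8 + 0 = -8)
y = 181/152 (y = -7/(-8) - 120/(-380) = -7*(-1/8) - 120*(-1/380) = 7/8 + 6/19 = 181/152 ≈ 1.1908)
q = 21765/608 (q = (142 + 181/152)/4 = (1/4)*(21765/152) = 21765/608 ≈ 35.798)
o(j) = 21765/608
o(-954) - P(-624) = 21765/608 - 1*(-624) = 21765/608 + 624 = 401157/608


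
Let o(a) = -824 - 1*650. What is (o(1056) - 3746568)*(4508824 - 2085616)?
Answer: -9082285358736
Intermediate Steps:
o(a) = -1474 (o(a) = -824 - 650 = -1474)
(o(1056) - 3746568)*(4508824 - 2085616) = (-1474 - 3746568)*(4508824 - 2085616) = -3748042*2423208 = -9082285358736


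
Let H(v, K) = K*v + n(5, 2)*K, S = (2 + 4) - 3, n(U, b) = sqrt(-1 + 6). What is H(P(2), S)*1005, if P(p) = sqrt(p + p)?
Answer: 6030 + 3015*sqrt(5) ≈ 12772.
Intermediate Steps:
n(U, b) = sqrt(5)
P(p) = sqrt(2)*sqrt(p) (P(p) = sqrt(2*p) = sqrt(2)*sqrt(p))
S = 3 (S = 6 - 3 = 3)
H(v, K) = K*v + K*sqrt(5) (H(v, K) = K*v + sqrt(5)*K = K*v + K*sqrt(5))
H(P(2), S)*1005 = (3*(sqrt(2)*sqrt(2) + sqrt(5)))*1005 = (3*(2 + sqrt(5)))*1005 = (6 + 3*sqrt(5))*1005 = 6030 + 3015*sqrt(5)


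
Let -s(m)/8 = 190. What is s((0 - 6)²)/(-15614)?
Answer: 760/7807 ≈ 0.097349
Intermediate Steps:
s(m) = -1520 (s(m) = -8*190 = -1520)
s((0 - 6)²)/(-15614) = -1520/(-15614) = -1520*(-1/15614) = 760/7807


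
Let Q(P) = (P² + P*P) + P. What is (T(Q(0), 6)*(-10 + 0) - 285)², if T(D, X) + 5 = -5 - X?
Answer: 15625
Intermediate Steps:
Q(P) = P + 2*P² (Q(P) = (P² + P²) + P = 2*P² + P = P + 2*P²)
T(D, X) = -10 - X (T(D, X) = -5 + (-5 - X) = -10 - X)
(T(Q(0), 6)*(-10 + 0) - 285)² = ((-10 - 1*6)*(-10 + 0) - 285)² = ((-10 - 6)*(-10) - 285)² = (-16*(-10) - 285)² = (160 - 285)² = (-125)² = 15625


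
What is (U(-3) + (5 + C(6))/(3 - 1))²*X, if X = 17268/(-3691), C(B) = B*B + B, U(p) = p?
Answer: -7256877/3691 ≈ -1966.1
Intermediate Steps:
C(B) = B + B² (C(B) = B² + B = B + B²)
X = -17268/3691 (X = 17268*(-1/3691) = -17268/3691 ≈ -4.6784)
(U(-3) + (5 + C(6))/(3 - 1))²*X = (-3 + (5 + 6*(1 + 6))/(3 - 1))²*(-17268/3691) = (-3 + (5 + 6*7)/2)²*(-17268/3691) = (-3 + (5 + 42)*(½))²*(-17268/3691) = (-3 + 47*(½))²*(-17268/3691) = (-3 + 47/2)²*(-17268/3691) = (41/2)²*(-17268/3691) = (1681/4)*(-17268/3691) = -7256877/3691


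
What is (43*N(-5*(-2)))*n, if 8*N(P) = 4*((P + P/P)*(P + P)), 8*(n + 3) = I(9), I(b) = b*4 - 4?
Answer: 4730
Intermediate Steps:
I(b) = -4 + 4*b (I(b) = 4*b - 4 = -4 + 4*b)
n = 1 (n = -3 + (-4 + 4*9)/8 = -3 + (-4 + 36)/8 = -3 + (⅛)*32 = -3 + 4 = 1)
N(P) = P*(1 + P) (N(P) = (4*((P + P/P)*(P + P)))/8 = (4*((P + 1)*(2*P)))/8 = (4*((1 + P)*(2*P)))/8 = (4*(2*P*(1 + P)))/8 = (8*P*(1 + P))/8 = P*(1 + P))
(43*N(-5*(-2)))*n = (43*((-5*(-2))*(1 - 5*(-2))))*1 = (43*(10*(1 + 10)))*1 = (43*(10*11))*1 = (43*110)*1 = 4730*1 = 4730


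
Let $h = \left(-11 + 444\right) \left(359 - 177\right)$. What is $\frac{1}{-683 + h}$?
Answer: $\frac{1}{78123} \approx 1.28 \cdot 10^{-5}$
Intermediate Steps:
$h = 78806$ ($h = 433 \cdot 182 = 78806$)
$\frac{1}{-683 + h} = \frac{1}{-683 + 78806} = \frac{1}{78123}$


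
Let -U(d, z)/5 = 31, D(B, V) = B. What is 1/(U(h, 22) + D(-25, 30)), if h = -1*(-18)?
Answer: -1/180 ≈ -0.0055556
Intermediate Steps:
h = 18
U(d, z) = -155 (U(d, z) = -5*31 = -155)
1/(U(h, 22) + D(-25, 30)) = 1/(-155 - 25) = 1/(-180) = -1/180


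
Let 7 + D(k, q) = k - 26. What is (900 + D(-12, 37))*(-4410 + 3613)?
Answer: -681435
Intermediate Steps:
D(k, q) = -33 + k (D(k, q) = -7 + (k - 26) = -7 + (-26 + k) = -33 + k)
(900 + D(-12, 37))*(-4410 + 3613) = (900 + (-33 - 12))*(-4410 + 3613) = (900 - 45)*(-797) = 855*(-797) = -681435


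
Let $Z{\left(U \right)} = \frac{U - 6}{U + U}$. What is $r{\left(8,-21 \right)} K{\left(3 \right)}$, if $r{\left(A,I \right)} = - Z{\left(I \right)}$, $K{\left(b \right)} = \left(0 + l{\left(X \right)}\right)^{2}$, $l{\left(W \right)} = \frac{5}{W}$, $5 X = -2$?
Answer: $- \frac{5625}{56} \approx -100.45$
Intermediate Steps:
$X = - \frac{2}{5}$ ($X = \frac{1}{5} \left(-2\right) = - \frac{2}{5} \approx -0.4$)
$Z{\left(U \right)} = \frac{-6 + U}{2 U}$
$K{\left(b \right)} = \frac{625}{4}$ ($K{\left(b \right)} = \left(0 + \frac{5}{- \frac{2}{5}}\right)^{2} = \left(0 + 5 \left(- \frac{5}{2}\right)\right)^{2} = \left(0 - \frac{25}{2}\right)^{2} = \left(- \frac{25}{2}\right)^{2} = \frac{625}{4}$)
$r{\left(A,I \right)} = - \frac{-6 + I}{2 I}$
$r{\left(8,-21 \right)} K{\left(3 \right)} = \frac{6 - -21}{2 \left(-21\right)} \frac{625}{4} = \frac{1}{2} \left(- \frac{1}{21}\right) \left(6 + 21\right) \frac{625}{4} = \frac{1}{2} \left(- \frac{1}{21}\right) 27 \cdot \frac{625}{4} = \left(- \frac{9}{14}\right) \frac{625}{4} = - \frac{5625}{56}$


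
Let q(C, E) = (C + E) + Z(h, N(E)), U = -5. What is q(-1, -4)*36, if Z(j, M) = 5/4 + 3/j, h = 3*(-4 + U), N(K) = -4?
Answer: -139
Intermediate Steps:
h = -27 (h = 3*(-4 - 5) = 3*(-9) = -27)
Z(j, M) = 5/4 + 3/j (Z(j, M) = 5*(¼) + 3/j = 5/4 + 3/j)
q(C, E) = 41/36 + C + E (q(C, E) = (C + E) + (5/4 + 3/(-27)) = (C + E) + (5/4 + 3*(-1/27)) = (C + E) + (5/4 - ⅑) = (C + E) + 41/36 = 41/36 + C + E)
q(-1, -4)*36 = (41/36 - 1 - 4)*36 = -139/36*36 = -139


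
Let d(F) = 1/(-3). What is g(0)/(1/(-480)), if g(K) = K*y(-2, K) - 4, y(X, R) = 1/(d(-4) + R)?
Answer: 1920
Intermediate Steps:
d(F) = -1/3
y(X, R) = 1/(-1/3 + R)
g(K) = -4 + 3*K/(-1 + 3*K) (g(K) = K*(3/(-1 + 3*K)) - 4 = 3*K/(-1 + 3*K) - 4 = -4 + 3*K/(-1 + 3*K))
g(0)/(1/(-480)) = ((4 - 9*0)/(-1 + 3*0))/(1/(-480)) = ((4 + 0)/(-1 + 0))/(-1/480) = (4/(-1))*(-480) = -1*4*(-480) = -4*(-480) = 1920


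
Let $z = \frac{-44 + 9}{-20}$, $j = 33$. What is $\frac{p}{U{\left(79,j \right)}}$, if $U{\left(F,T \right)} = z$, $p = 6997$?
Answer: $\frac{27988}{7} \approx 3998.3$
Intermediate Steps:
$z = \frac{7}{4}$ ($z = \left(-35\right) \left(- \frac{1}{20}\right) = \frac{7}{4} \approx 1.75$)
$U{\left(F,T \right)} = \frac{7}{4}$
$\frac{p}{U{\left(79,j \right)}} = \frac{6997}{\frac{7}{4}} = 6997 \cdot \frac{4}{7} = \frac{27988}{7}$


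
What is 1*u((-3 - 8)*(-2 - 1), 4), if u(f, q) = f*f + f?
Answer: 1122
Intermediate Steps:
u(f, q) = f + f² (u(f, q) = f² + f = f + f²)
1*u((-3 - 8)*(-2 - 1), 4) = 1*(((-3 - 8)*(-2 - 1))*(1 + (-3 - 8)*(-2 - 1))) = 1*((-11*(-3))*(1 - 11*(-3))) = 1*(33*(1 + 33)) = 1*(33*34) = 1*1122 = 1122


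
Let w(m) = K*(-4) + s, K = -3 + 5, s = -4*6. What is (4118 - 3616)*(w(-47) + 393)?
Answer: 181222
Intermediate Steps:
s = -24
K = 2
w(m) = -32 (w(m) = 2*(-4) - 24 = -8 - 24 = -32)
(4118 - 3616)*(w(-47) + 393) = (4118 - 3616)*(-32 + 393) = 502*361 = 181222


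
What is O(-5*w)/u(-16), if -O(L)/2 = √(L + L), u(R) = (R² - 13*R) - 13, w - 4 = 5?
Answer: -6*I*√10/451 ≈ -0.04207*I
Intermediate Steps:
w = 9 (w = 4 + 5 = 9)
u(R) = -13 + R² - 13*R
O(L) = -2*√2*√L (O(L) = -2*√(L + L) = -2*√2*√L)
O(-5*w)/u(-16) = (-2*√2*√(-5*9))/(-13 + (-16)² - 13*(-16)) = (-2*√2*√(-45))/(-13 + 256 + 208) = -2*√2*3*I*√5/451 = -6*I*√10*(1/451) = -6*I*√10/451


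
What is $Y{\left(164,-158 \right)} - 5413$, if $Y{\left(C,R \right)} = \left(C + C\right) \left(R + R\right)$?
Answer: $-109061$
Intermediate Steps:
$Y{\left(C,R \right)} = 4 C R$ ($Y{\left(C,R \right)} = 2 C 2 R = 4 C R$)
$Y{\left(164,-158 \right)} - 5413 = 4 \cdot 164 \left(-158\right) - 5413 = -103648 - 5413 = -109061$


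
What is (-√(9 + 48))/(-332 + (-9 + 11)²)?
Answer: √57/328 ≈ 0.023018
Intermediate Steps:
(-√(9 + 48))/(-332 + (-9 + 11)²) = (-√57)/(-332 + 2²) = (-√57)/(-332 + 4) = (-√57)/(-328) = -(-1)*√57/328 = √57/328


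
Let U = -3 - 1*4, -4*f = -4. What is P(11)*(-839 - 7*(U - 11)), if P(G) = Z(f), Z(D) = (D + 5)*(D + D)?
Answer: -8556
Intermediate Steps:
f = 1 (f = -¼*(-4) = 1)
Z(D) = 2*D*(5 + D) (Z(D) = (5 + D)*(2*D) = 2*D*(5 + D))
U = -7 (U = -3 - 4 = -7)
P(G) = 12 (P(G) = 2*1*(5 + 1) = 2*1*6 = 12)
P(11)*(-839 - 7*(U - 11)) = 12*(-839 - 7*(-7 - 11)) = 12*(-839 - 7*(-18)) = 12*(-839 + 126) = 12*(-713) = -8556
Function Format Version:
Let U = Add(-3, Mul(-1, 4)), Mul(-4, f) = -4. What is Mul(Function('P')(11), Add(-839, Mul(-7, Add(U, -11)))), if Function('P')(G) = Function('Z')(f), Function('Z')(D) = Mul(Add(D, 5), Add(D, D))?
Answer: -8556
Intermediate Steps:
f = 1 (f = Mul(Rational(-1, 4), -4) = 1)
Function('Z')(D) = Mul(2, D, Add(5, D)) (Function('Z')(D) = Mul(Add(5, D), Mul(2, D)) = Mul(2, D, Add(5, D)))
U = -7 (U = Add(-3, -4) = -7)
Function('P')(G) = 12 (Function('P')(G) = Mul(2, 1, Add(5, 1)) = Mul(2, 1, 6) = 12)
Mul(Function('P')(11), Add(-839, Mul(-7, Add(U, -11)))) = Mul(12, Add(-839, Mul(-7, Add(-7, -11)))) = Mul(12, Add(-839, Mul(-7, -18))) = Mul(12, Add(-839, 126)) = Mul(12, -713) = -8556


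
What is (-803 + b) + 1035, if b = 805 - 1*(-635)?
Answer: 1672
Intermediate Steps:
b = 1440 (b = 805 + 635 = 1440)
(-803 + b) + 1035 = (-803 + 1440) + 1035 = 637 + 1035 = 1672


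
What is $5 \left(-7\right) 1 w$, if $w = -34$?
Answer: $1190$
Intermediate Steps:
$5 \left(-7\right) 1 w = 5 \left(-7\right) 1 \left(-34\right) = \left(-35\right) \left(-34\right) = 1190$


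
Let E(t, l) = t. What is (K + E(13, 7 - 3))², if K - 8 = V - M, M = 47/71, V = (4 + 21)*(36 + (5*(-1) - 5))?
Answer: 2265188836/5041 ≈ 4.4935e+5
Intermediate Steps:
V = 650 (V = 25*(36 + (-5 - 5)) = 25*(36 - 10) = 25*26 = 650)
M = 47/71 (M = 47*(1/71) = 47/71 ≈ 0.66197)
K = 46671/71 (K = 8 + (650 - 1*47/71) = 8 + (650 - 47/71) = 8 + 46103/71 = 46671/71 ≈ 657.34)
(K + E(13, 7 - 3))² = (46671/71 + 13)² = (47594/71)² = 2265188836/5041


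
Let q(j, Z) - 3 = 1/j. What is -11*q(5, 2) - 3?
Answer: -191/5 ≈ -38.200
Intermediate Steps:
q(j, Z) = 3 + 1/j
-11*q(5, 2) - 3 = -11*(3 + 1/5) - 3 = -11*(3 + ⅕) - 3 = -11*16/5 - 3 = -176/5 - 3 = -191/5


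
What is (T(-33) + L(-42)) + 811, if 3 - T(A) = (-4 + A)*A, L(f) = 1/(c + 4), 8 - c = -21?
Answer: -13430/33 ≈ -406.97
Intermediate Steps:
c = 29 (c = 8 - 1*(-21) = 8 + 21 = 29)
L(f) = 1/33 (L(f) = 1/(29 + 4) = 1/33)
T(A) = 3 - A*(-4 + A) (T(A) = 3 - (-4 + A)*A = 3 - A*(-4 + A))
(T(-33) + L(-42)) + 811 = ((3 - 1*(-33)² + 4*(-33)) + 1/33) + 811 = ((3 - 1*1089 - 132) + 1/33) + 811 = ((3 - 1089 - 132) + 1/33) + 811 = (-1218 + 1/33) + 811 = -40193/33 + 811 = -13430/33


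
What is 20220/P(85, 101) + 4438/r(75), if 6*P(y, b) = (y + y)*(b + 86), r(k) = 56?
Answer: 1056271/12716 ≈ 83.066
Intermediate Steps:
P(y, b) = y*(86 + b)/3 (P(y, b) = ((y + y)*(b + 86))/6 = ((2*y)*(86 + b))/6 = (2*y*(86 + b))/6 = y*(86 + b)/3)
20220/P(85, 101) + 4438/r(75) = 20220/(((⅓)*85*(86 + 101))) + 4438/56 = 20220/(((⅓)*85*187)) + 4438*(1/56) = 20220/(15895/3) + 317/4 = 20220*(3/15895) + 317/4 = 12132/3179 + 317/4 = 1056271/12716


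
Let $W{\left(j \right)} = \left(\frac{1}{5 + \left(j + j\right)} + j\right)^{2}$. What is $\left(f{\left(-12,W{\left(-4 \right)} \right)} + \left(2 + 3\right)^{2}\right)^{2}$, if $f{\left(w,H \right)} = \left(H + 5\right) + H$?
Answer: $\frac{369664}{81} \approx 4563.8$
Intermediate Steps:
$W{\left(j \right)} = \left(j + \frac{1}{5 + 2 j}\right)^{2}$ ($W{\left(j \right)} = \left(\frac{1}{5 + 2 j} + j\right)^{2} = \left(j + \frac{1}{5 + 2 j}\right)^{2}$)
$f{\left(w,H \right)} = 5 + 2 H$ ($f{\left(w,H \right)} = \left(5 + H\right) + H = 5 + 2 H$)
$\left(f{\left(-12,W{\left(-4 \right)} \right)} + \left(2 + 3\right)^{2}\right)^{2} = \left(\left(5 + 2 \frac{\left(1 + 2 \left(-4\right)^{2} + 5 \left(-4\right)\right)^{2}}{\left(5 + 2 \left(-4\right)\right)^{2}}\right) + \left(2 + 3\right)^{2}\right)^{2} = \left(\left(5 + 2 \frac{\left(1 + 2 \cdot 16 - 20\right)^{2}}{\left(5 - 8\right)^{2}}\right) + 5^{2}\right)^{2} = \left(\left(5 + 2 \frac{\left(1 + 32 - 20\right)^{2}}{9}\right) + 25\right)^{2} = \left(\left(5 + 2 \frac{13^{2}}{9}\right) + 25\right)^{2} = \left(\left(5 + 2 \cdot \frac{1}{9} \cdot 169\right) + 25\right)^{2} = \left(\left(5 + 2 \cdot \frac{169}{9}\right) + 25\right)^{2} = \left(\left(5 + \frac{338}{9}\right) + 25\right)^{2} = \left(\frac{383}{9} + 25\right)^{2} = \left(\frac{608}{9}\right)^{2} = \frac{369664}{81}$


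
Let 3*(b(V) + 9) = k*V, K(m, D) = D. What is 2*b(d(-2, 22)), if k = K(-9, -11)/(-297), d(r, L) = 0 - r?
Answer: -1454/81 ≈ -17.951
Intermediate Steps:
d(r, L) = -r
k = 1/27 (k = -11/(-297) = -11*(-1/297) = 1/27 ≈ 0.037037)
b(V) = -9 + V/81 (b(V) = -9 + (V/27)/3 = -9 + V/81)
2*b(d(-2, 22)) = 2*(-9 + (-1*(-2))/81) = 2*(-9 + (1/81)*2) = 2*(-9 + 2/81) = 2*(-727/81) = -1454/81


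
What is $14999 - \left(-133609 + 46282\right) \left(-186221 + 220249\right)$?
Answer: $2971578155$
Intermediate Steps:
$14999 - \left(-133609 + 46282\right) \left(-186221 + 220249\right) = 14999 - \left(-87327\right) 34028 = 14999 - -2971563156 = 14999 + 2971563156 = 2971578155$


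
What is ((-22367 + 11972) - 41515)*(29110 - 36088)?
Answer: 362227980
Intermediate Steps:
((-22367 + 11972) - 41515)*(29110 - 36088) = (-10395 - 41515)*(-6978) = -51910*(-6978) = 362227980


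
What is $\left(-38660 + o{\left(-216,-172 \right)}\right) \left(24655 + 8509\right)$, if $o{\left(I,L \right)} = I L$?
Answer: $-50011312$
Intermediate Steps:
$\left(-38660 + o{\left(-216,-172 \right)}\right) \left(24655 + 8509\right) = \left(-38660 - -37152\right) \left(24655 + 8509\right) = \left(-38660 + 37152\right) 33164 = \left(-1508\right) 33164 = -50011312$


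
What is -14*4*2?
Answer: -112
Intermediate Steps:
-14*4*2 = -7*8*2 = -56*2 = -112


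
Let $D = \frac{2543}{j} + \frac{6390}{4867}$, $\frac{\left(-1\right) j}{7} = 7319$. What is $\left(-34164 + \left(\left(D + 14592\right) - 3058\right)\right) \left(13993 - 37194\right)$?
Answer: $\frac{130911604841088041}{249351011} \approx 5.2501 \cdot 10^{8}$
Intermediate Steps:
$j = -51233$ ($j = \left(-7\right) 7319 = -51233$)
$D = \frac{315002089}{249351011}$ ($D = \frac{2543}{-51233} + \frac{6390}{4867} = 2543 \left(- \frac{1}{51233}\right) + 6390 \cdot \frac{1}{4867} = - \frac{2543}{51233} + \frac{6390}{4867} = \frac{315002089}{249351011} \approx 1.2633$)
$\left(-34164 + \left(\left(D + 14592\right) - 3058\right)\right) \left(13993 - 37194\right) = \left(-34164 + \left(\left(\frac{315002089}{249351011} + 14592\right) - 3058\right)\right) \left(13993 - 37194\right) = \left(-34164 + \left(\frac{3638844954601}{249351011} - 3058\right)\right) \left(-23201\right) = \left(-34164 + \frac{2876329562963}{249351011}\right) \left(-23201\right) = \left(- \frac{5642498376841}{249351011}\right) \left(-23201\right) = \frac{130911604841088041}{249351011}$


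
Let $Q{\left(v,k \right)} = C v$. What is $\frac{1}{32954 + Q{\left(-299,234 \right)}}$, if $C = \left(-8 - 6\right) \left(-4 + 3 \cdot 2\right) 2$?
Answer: $\frac{1}{49698} \approx 2.0122 \cdot 10^{-5}$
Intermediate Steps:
$C = -56$ ($C = \left(-8 - 6\right) \left(-4 + 6\right) 2 = \left(-8 - 6\right) 2 \cdot 2 = \left(-14\right) 4 = -56$)
$Q{\left(v,k \right)} = - 56 v$
$\frac{1}{32954 + Q{\left(-299,234 \right)}} = \frac{1}{32954 - -16744} = \frac{1}{32954 + 16744} = \frac{1}{49698}$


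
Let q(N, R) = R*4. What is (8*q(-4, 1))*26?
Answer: 832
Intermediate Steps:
q(N, R) = 4*R
(8*q(-4, 1))*26 = (8*(4*1))*26 = (8*4)*26 = 32*26 = 832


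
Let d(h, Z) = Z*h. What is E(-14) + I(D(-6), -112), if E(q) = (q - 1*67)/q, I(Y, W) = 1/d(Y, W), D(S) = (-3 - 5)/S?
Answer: 2589/448 ≈ 5.7790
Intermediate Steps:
D(S) = -8/S
I(Y, W) = 1/(W*Y)
E(q) = (-67 + q)/q (E(q) = (q - 67)/q = (-67 + q)/q)
E(-14) + I(D(-6), -112) = (-67 - 14)/(-14) + 1/((-112)*((-8/(-6)))) = -1/14*(-81) - 1/(112*((-8*(-⅙)))) = 81/14 - 1/(112*4/3) = 81/14 - 1/112*¾ = 81/14 - 3/448 = 2589/448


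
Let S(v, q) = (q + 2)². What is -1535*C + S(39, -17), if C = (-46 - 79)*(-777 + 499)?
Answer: -53341025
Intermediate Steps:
C = 34750 (C = -125*(-278) = 34750)
S(v, q) = (2 + q)²
-1535*C + S(39, -17) = -1535*34750 + (2 - 17)² = -53341250 + (-15)² = -53341250 + 225 = -53341025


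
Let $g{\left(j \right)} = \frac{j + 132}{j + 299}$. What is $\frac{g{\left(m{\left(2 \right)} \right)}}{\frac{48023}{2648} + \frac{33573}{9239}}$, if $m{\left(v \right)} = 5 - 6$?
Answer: $\frac{1602449116}{79355284349} \approx 0.020193$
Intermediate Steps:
$m{\left(v \right)} = -1$
$g{\left(j \right)} = \frac{132 + j}{299 + j}$
$\frac{g{\left(m{\left(2 \right)} \right)}}{\frac{48023}{2648} + \frac{33573}{9239}} = \frac{\frac{1}{299 - 1} \left(132 - 1\right)}{\frac{48023}{2648} + \frac{33573}{9239}} = \frac{\frac{1}{298} \cdot 131}{48023 \cdot \frac{1}{2648} + 33573 \cdot \frac{1}{9239}} = \frac{\frac{1}{298} \cdot 131}{\frac{48023}{2648} + \frac{33573}{9239}} = \frac{131}{298 \cdot \frac{532585801}{24464872}} = \frac{131}{298} \cdot \frac{24464872}{532585801} = \frac{1602449116}{79355284349}$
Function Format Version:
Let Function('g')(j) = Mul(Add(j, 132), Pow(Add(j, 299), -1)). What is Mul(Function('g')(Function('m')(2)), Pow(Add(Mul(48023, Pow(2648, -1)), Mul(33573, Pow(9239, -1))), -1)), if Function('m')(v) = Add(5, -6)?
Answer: Rational(1602449116, 79355284349) ≈ 0.020193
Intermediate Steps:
Function('m')(v) = -1
Function('g')(j) = Mul(Pow(Add(299, j), -1), Add(132, j)) (Function('g')(j) = Mul(Add(132, j), Pow(Add(299, j), -1)) = Mul(Pow(Add(299, j), -1), Add(132, j)))
Mul(Function('g')(Function('m')(2)), Pow(Add(Mul(48023, Pow(2648, -1)), Mul(33573, Pow(9239, -1))), -1)) = Mul(Mul(Pow(Add(299, -1), -1), Add(132, -1)), Pow(Add(Mul(48023, Pow(2648, -1)), Mul(33573, Pow(9239, -1))), -1)) = Mul(Mul(Pow(298, -1), 131), Pow(Add(Mul(48023, Rational(1, 2648)), Mul(33573, Rational(1, 9239))), -1)) = Mul(Mul(Rational(1, 298), 131), Pow(Add(Rational(48023, 2648), Rational(33573, 9239)), -1)) = Mul(Rational(131, 298), Pow(Rational(532585801, 24464872), -1)) = Mul(Rational(131, 298), Rational(24464872, 532585801)) = Rational(1602449116, 79355284349)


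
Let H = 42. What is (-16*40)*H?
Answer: -26880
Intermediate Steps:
(-16*40)*H = -16*40*42 = -640*42 = -26880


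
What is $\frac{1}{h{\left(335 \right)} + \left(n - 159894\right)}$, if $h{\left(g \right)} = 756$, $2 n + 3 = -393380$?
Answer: $- \frac{2}{711659} \approx -2.8103 \cdot 10^{-6}$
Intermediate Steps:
$n = - \frac{393383}{2}$ ($n = - \frac{3}{2} + \frac{1}{2} \left(-393380\right) = - \frac{3}{2} - 196690 = - \frac{393383}{2} \approx -1.9669 \cdot 10^{5}$)
$\frac{1}{h{\left(335 \right)} + \left(n - 159894\right)} = \frac{1}{756 - \frac{713171}{2}} = \frac{1}{- \frac{711659}{2}} = - \frac{2}{711659}$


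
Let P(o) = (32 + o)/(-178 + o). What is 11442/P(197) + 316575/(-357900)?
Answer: 1036456647/1092788 ≈ 948.45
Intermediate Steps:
P(o) = (32 + o)/(-178 + o)
11442/P(197) + 316575/(-357900) = 11442/(((32 + 197)/(-178 + 197))) + 316575/(-357900) = 11442/((229/19)) + 316575*(-1/357900) = 11442/(((1/19)*229)) - 4221/4772 = 11442/(229/19) - 4221/4772 = 11442*(19/229) - 4221/4772 = 217398/229 - 4221/4772 = 1036456647/1092788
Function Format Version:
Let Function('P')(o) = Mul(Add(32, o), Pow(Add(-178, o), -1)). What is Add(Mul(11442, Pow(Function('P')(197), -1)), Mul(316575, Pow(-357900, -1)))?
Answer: Rational(1036456647, 1092788) ≈ 948.45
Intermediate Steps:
Function('P')(o) = Mul(Pow(Add(-178, o), -1), Add(32, o))
Add(Mul(11442, Pow(Function('P')(197), -1)), Mul(316575, Pow(-357900, -1))) = Add(Mul(11442, Pow(Mul(Pow(Add(-178, 197), -1), Add(32, 197)), -1)), Mul(316575, Pow(-357900, -1))) = Add(Mul(11442, Pow(Mul(Pow(19, -1), 229), -1)), Mul(316575, Rational(-1, 357900))) = Add(Mul(11442, Pow(Mul(Rational(1, 19), 229), -1)), Rational(-4221, 4772)) = Add(Mul(11442, Pow(Rational(229, 19), -1)), Rational(-4221, 4772)) = Add(Mul(11442, Rational(19, 229)), Rational(-4221, 4772)) = Add(Rational(217398, 229), Rational(-4221, 4772)) = Rational(1036456647, 1092788)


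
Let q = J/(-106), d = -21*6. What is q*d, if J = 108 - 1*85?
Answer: 1449/53 ≈ 27.340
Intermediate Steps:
J = 23 (J = 108 - 85 = 23)
d = -126
q = -23/106 (q = 23/(-106) = 23*(-1/106) = -23/106 ≈ -0.21698)
q*d = -23/106*(-126) = 1449/53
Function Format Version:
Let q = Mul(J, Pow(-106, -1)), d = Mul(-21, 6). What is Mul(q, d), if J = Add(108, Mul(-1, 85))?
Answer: Rational(1449, 53) ≈ 27.340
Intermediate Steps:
J = 23 (J = Add(108, -85) = 23)
d = -126
q = Rational(-23, 106) (q = Mul(23, Pow(-106, -1)) = Mul(23, Rational(-1, 106)) = Rational(-23, 106) ≈ -0.21698)
Mul(q, d) = Mul(Rational(-23, 106), -126) = Rational(1449, 53)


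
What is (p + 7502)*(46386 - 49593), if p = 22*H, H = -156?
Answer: -13052490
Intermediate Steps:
p = -3432 (p = 22*(-156) = -3432)
(p + 7502)*(46386 - 49593) = (-3432 + 7502)*(46386 - 49593) = 4070*(-3207) = -13052490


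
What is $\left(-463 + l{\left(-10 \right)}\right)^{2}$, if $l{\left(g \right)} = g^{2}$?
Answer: $131769$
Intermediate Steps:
$\left(-463 + l{\left(-10 \right)}\right)^{2} = \left(-463 + \left(-10\right)^{2}\right)^{2} = \left(-463 + 100\right)^{2} = \left(-363\right)^{2} = 131769$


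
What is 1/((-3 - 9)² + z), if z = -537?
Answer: -1/393 ≈ -0.0025445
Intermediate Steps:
1/((-3 - 9)² + z) = 1/((-3 - 9)² - 537) = 1/((-12)² - 537) = 1/(144 - 537) = 1/(-393) = -1/393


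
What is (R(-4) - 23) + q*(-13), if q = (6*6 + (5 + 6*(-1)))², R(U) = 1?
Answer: -15947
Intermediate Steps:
q = 1225 (q = (36 + (5 - 6))² = (36 - 1)² = 35² = 1225)
(R(-4) - 23) + q*(-13) = (1 - 23) + 1225*(-13) = -22 - 15925 = -15947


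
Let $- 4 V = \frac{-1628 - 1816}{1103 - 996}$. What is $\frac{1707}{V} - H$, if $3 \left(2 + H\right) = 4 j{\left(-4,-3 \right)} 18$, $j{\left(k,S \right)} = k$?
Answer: $\frac{89009}{287} \approx 310.14$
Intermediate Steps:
$V = \frac{861}{107}$ ($V = - \frac{\left(-1628 - 1816\right) \frac{1}{1103 - 996}}{4} = - \frac{\left(-3444\right) \frac{1}{107}}{4} = \left(- \frac{1}{4}\right) \left(- \frac{3444}{107}\right) = \frac{861}{107} \approx 8.0467$)
$H = -98$ ($H = -2 + \frac{4 \left(-4\right) 18}{3} = -2 + \frac{\left(-16\right) 18}{3} = -2 + \frac{1}{3} \left(-288\right) = -2 - 96 = -98$)
$\frac{1707}{V} - H = \frac{1707}{\frac{861}{107}} - -98 = 1707 \cdot \frac{107}{861} + 98 = \frac{60883}{287} + 98 = \frac{89009}{287}$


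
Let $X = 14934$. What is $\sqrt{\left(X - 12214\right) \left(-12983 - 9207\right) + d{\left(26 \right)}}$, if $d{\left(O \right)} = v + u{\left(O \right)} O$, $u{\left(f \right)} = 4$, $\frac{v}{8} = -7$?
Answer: $4 i \sqrt{3772297} \approx 7769.0 i$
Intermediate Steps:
$v = -56$ ($v = 8 \left(-7\right) = -56$)
$d{\left(O \right)} = -56 + 4 O$
$\sqrt{\left(X - 12214\right) \left(-12983 - 9207\right) + d{\left(26 \right)}} = \sqrt{\left(14934 - 12214\right) \left(-12983 - 9207\right) + \left(-56 + 4 \cdot 26\right)} = \sqrt{2720 \left(-22190\right) + \left(-56 + 104\right)} = \sqrt{-60356800 + 48} = \sqrt{-60356752} = 4 i \sqrt{3772297}$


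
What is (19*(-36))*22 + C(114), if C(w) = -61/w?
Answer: -1715533/114 ≈ -15049.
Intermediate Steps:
(19*(-36))*22 + C(114) = (19*(-36))*22 - 61/114 = -684*22 - 61*1/114 = -15048 - 61/114 = -1715533/114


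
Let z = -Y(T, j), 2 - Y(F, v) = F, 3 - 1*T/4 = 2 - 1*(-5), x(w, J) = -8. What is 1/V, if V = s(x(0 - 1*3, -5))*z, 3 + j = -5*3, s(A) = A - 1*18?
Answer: 1/468 ≈ 0.0021368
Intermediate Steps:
s(A) = -18 + A (s(A) = A - 18 = -18 + A)
j = -18 (j = -3 - 5*3 = -3 - 15 = -18)
T = -16 (T = 12 - 4*(2 - 1*(-5)) = 12 - 4*(2 + 5) = 12 - 4*7 = 12 - 28 = -16)
Y(F, v) = 2 - F
z = -18 (z = -(2 - 1*(-16)) = -(2 + 16) = -1*18 = -18)
V = 468 (V = (-18 - 8)*(-18) = -26*(-18) = 468)
1/V = 1/468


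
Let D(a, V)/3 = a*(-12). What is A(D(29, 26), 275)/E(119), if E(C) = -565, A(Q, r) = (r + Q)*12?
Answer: 9228/565 ≈ 16.333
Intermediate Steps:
D(a, V) = -36*a (D(a, V) = 3*(a*(-12)) = 3*(-12*a) = -36*a)
A(Q, r) = 12*Q + 12*r (A(Q, r) = (Q + r)*12 = 12*Q + 12*r)
A(D(29, 26), 275)/E(119) = (12*(-36*29) + 12*275)/(-565) = (12*(-1044) + 3300)*(-1/565) = (-12528 + 3300)*(-1/565) = -9228*(-1/565) = 9228/565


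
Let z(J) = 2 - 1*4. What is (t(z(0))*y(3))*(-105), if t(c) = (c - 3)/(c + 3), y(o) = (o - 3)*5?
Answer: 0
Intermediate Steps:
z(J) = -2 (z(J) = 2 - 4 = -2)
y(o) = -15 + 5*o (y(o) = (-3 + o)*5 = -15 + 5*o)
t(c) = (-3 + c)/(3 + c)
(t(z(0))*y(3))*(-105) = (((-3 - 2)/(3 - 2))*(-15 + 5*3))*(-105) = ((-5/1)*(-15 + 15))*(-105) = ((1*(-5))*0)*(-105) = -5*0*(-105) = 0*(-105) = 0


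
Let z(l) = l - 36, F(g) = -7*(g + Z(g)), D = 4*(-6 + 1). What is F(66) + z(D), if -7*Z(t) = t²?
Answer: 3838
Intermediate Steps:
Z(t) = -t²/7
D = -20 (D = 4*(-5) = -20)
F(g) = g² - 7*g (F(g) = -7*(g - g²/7) = g² - 7*g)
z(l) = -36 + l
F(66) + z(D) = 66*(-7 + 66) + (-36 - 20) = 66*59 - 56 = 3894 - 56 = 3838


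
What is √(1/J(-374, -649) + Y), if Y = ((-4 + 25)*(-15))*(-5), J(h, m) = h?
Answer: √220304326/374 ≈ 39.686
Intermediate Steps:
Y = 1575 (Y = (21*(-15))*(-5) = -315*(-5) = 1575)
√(1/J(-374, -649) + Y) = √(1/(-374) + 1575) = √(-1/374 + 1575) = √(589049/374) = √220304326/374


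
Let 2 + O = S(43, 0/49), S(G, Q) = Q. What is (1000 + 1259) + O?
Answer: 2257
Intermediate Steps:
O = -2 (O = -2 + 0/49 = -2 + 0*(1/49) = -2 + 0 = -2)
(1000 + 1259) + O = (1000 + 1259) - 2 = 2259 - 2 = 2257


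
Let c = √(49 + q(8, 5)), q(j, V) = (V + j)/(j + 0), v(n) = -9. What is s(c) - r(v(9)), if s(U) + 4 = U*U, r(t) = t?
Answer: 445/8 ≈ 55.625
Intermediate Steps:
q(j, V) = (V + j)/j
c = 9*√10/4 (c = √(49 + (5 + 8)/8) = √(49 + (⅛)*13) = √(49 + 13/8) = √(405/8) = 9*√10/4 ≈ 7.1151)
s(U) = -4 + U² (s(U) = -4 + U*U = -4 + U²)
s(c) - r(v(9)) = (-4 + (9*√10/4)²) - 1*(-9) = (-4 + 405/8) + 9 = 373/8 + 9 = 445/8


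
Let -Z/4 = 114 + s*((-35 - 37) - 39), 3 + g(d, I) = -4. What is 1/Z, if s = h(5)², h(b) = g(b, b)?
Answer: 1/21300 ≈ 4.6948e-5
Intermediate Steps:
g(d, I) = -7 (g(d, I) = -3 - 4 = -7)
h(b) = -7
s = 49 (s = (-7)² = 49)
Z = 21300 (Z = -4*(114 + 49*((-35 - 37) - 39)) = -4*(114 + 49*(-72 - 39)) = -4*(114 + 49*(-111)) = -4*(114 - 5439) = -4*(-5325) = 21300)
1/Z = 1/21300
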